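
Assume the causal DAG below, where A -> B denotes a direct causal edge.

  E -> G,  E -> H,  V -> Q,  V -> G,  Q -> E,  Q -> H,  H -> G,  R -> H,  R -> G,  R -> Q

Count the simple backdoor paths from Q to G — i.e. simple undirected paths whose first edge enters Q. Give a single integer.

4

A backdoor path from Q to G is any simple undirected path whose first edge points into Q (i.e. leaves Q via a parent).
Parents of Q: {R, V}.
Enumerating:
  P1: Q <- R -> H <- E -> G
  P2: Q <- R -> H -> G
  P3: Q <- R -> G
  P4: Q <- V -> G
That exhausts the simple backdoor paths. Count: 4.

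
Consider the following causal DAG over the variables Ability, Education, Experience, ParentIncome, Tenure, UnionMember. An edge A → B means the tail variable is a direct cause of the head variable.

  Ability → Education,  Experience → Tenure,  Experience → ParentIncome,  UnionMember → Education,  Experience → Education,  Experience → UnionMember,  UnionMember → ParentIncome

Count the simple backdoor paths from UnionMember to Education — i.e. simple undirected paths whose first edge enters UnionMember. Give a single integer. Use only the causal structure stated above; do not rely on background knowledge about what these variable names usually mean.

A backdoor path from UnionMember to Education is any simple undirected path whose first edge points into UnionMember (i.e. leaves UnionMember via a parent).
Parents of UnionMember: {Experience}.
Enumerating:
  P1: UnionMember <- Experience -> Education
That exhausts the simple backdoor paths. Count: 1.

1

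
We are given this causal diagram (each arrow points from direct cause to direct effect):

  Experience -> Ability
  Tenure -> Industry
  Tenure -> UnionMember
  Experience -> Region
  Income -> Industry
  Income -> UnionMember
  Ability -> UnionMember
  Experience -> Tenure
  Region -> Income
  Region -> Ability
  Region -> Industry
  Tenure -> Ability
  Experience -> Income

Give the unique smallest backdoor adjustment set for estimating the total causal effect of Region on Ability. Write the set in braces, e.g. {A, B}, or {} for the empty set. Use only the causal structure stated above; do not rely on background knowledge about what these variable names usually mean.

{Experience}

Variables eligible for adjustment (non-descendants of Region, excluding Region and Ability): {Experience, Tenure}.
Backdoor paths from Region to Ability:
  P1: Region <- Experience -> Tenure -> Industry <- Income -> UnionMember <- Ability
  P2: Region <- Experience -> Tenure -> Ability
  P3: Region <- Experience -> Tenure -> UnionMember <- Ability
  P4: Region <- Experience -> Income -> Industry <- Tenure -> Ability
  P5: Region <- Experience -> Income -> Industry <- Tenure -> UnionMember <- Ability
  P6: Region <- Experience -> Income -> UnionMember <- Tenure -> Ability
  P7: Region <- Experience -> Income -> UnionMember <- Ability
  P8: Region <- Experience -> Ability
The empty set is not sufficient: P2 (Region <- Experience -> Tenure -> Ability) has no collider blocking it and no conditioned non-collider, so it is open.
Try {Experience}:
  P1: blocked at fork node Experience ∈ conditioning set.
  P2: blocked at fork node Experience ∈ conditioning set.
  P3: blocked at fork node Experience ∈ conditioning set.
  P4: blocked at fork node Experience ∈ conditioning set.
  P5: blocked at fork node Experience ∈ conditioning set.
  P6: blocked at fork node Experience ∈ conditioning set.
  P7: blocked at fork node Experience ∈ conditioning set.
  P8: blocked at fork node Experience ∈ conditioning set.
{Experience} contains no descendant of Region and blocks every backdoor path.
No other singleton works — e.g. {Tenure} leaves P8 open — so {Experience} is the unique smallest valid adjustment set.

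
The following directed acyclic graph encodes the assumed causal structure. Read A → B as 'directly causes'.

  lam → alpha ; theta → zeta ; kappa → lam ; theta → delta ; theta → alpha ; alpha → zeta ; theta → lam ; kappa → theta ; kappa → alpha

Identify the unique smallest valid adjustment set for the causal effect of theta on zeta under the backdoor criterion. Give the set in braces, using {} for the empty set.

Variables eligible for adjustment (non-descendants of theta, excluding theta and zeta): {kappa}.
Backdoor paths from theta to zeta:
  P1: theta <- kappa -> lam -> alpha -> zeta
  P2: theta <- kappa -> alpha -> zeta
The empty set is not sufficient: P1 (theta <- kappa -> lam -> alpha -> zeta) has no collider blocking it and no conditioned non-collider, so it is open.
Try {kappa}:
  P1: blocked at fork node kappa ∈ conditioning set.
  P2: blocked at fork node kappa ∈ conditioning set.
{kappa} contains no descendant of theta and blocks every backdoor path.
{kappa} is the unique smallest valid adjustment set.

{kappa}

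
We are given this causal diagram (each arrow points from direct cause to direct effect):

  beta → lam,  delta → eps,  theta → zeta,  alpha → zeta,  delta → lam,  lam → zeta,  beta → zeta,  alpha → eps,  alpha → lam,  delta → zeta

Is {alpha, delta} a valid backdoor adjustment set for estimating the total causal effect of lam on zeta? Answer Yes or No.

Backdoor paths from lam to zeta (paths whose first edge points into lam):
  P1: lam <- delta -> eps <- alpha -> zeta
  P2: lam <- delta -> zeta
  P3: lam <- alpha -> eps <- delta -> zeta
  P4: lam <- alpha -> zeta
  P5: lam <- beta -> zeta
Condition 1 (no descendant of lam in the set): holds — descendants of lam are {zeta}; none are in {alpha, delta}.
Condition 2 (every backdoor path blocked by {alpha, delta}):
  P1: blocked at fork node delta ∈ conditioning set.
  P2: blocked at fork node delta ∈ conditioning set.
  P3: blocked at fork node alpha ∈ conditioning set.
  P4: blocked at fork node alpha ∈ conditioning set.
  P5: open — no interior node is in the conditioning set.
{alpha, delta} does not satisfy the backdoor criterion.

No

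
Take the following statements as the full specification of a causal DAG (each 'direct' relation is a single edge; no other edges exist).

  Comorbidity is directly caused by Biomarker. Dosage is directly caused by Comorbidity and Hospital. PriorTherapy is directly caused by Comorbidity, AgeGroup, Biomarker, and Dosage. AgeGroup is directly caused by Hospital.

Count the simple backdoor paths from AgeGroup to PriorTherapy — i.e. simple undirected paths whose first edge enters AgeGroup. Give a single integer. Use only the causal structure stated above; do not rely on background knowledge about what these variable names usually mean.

A backdoor path from AgeGroup to PriorTherapy is any simple undirected path whose first edge points into AgeGroup (i.e. leaves AgeGroup via a parent).
Parents of AgeGroup: {Hospital}.
Enumerating:
  P1: AgeGroup <- Hospital -> Dosage <- Comorbidity <- Biomarker -> PriorTherapy
  P2: AgeGroup <- Hospital -> Dosage <- Comorbidity -> PriorTherapy
  P3: AgeGroup <- Hospital -> Dosage -> PriorTherapy
That exhausts the simple backdoor paths. Count: 3.

3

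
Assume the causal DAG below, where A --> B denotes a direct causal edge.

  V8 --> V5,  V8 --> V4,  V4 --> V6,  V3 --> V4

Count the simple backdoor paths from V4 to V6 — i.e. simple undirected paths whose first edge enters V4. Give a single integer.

A backdoor path from V4 to V6 is any simple undirected path whose first edge points into V4 (i.e. leaves V4 via a parent).
Parents of V4: {V3, V8}.
No simple path from any parent of V4 reaches V6 without revisiting V4, so there are no backdoor paths.

0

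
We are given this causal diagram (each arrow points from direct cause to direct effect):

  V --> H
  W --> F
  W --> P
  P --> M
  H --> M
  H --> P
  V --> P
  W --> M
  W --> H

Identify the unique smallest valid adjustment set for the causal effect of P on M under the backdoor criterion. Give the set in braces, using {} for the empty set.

{H, W}

Variables eligible for adjustment (non-descendants of P, excluding P and M): {F, H, V, W}.
Backdoor paths from P to M:
  P1: P <- W -> H -> M
  P2: P <- W -> M
  P3: P <- V -> H <- W -> M
  P4: P <- V -> H -> M
  P5: P <- H <- W -> M
  P6: P <- H -> M
The empty set is not sufficient: P1 (P <- W -> H -> M) has no collider blocking it and no conditioned non-collider, so it is open.
Try {H, W}:
  P1: blocked at fork node W ∈ conditioning set.
  P2: blocked at fork node W ∈ conditioning set.
  P3: blocked at fork node W ∈ conditioning set.
  P4: blocked at chain node H ∈ conditioning set.
  P5: blocked at chain node H ∈ conditioning set.
  P6: blocked at fork node H ∈ conditioning set.
{H, W} contains no descendant of P and blocks every backdoor path.
Every element of {H, W} is needed (dropping H leaves P4 open; dropping W leaves P2 open), so no proper subset is valid.
Among all size-2 subsets of the eligible variables, only {H, W} blocks every backdoor path, so it is the unique smallest valid adjustment set.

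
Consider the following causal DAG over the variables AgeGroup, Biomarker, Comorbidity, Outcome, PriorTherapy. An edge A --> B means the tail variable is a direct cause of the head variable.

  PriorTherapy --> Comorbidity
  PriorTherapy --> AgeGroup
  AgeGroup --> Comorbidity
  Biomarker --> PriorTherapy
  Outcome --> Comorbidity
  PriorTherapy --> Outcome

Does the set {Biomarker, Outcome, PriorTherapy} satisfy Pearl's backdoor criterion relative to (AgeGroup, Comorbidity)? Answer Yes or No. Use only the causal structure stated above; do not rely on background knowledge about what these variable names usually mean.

Yes

Backdoor paths from AgeGroup to Comorbidity (paths whose first edge points into AgeGroup):
  P1: AgeGroup <- PriorTherapy -> Outcome -> Comorbidity
  P2: AgeGroup <- PriorTherapy -> Comorbidity
Condition 1 (no descendant of AgeGroup in the set): holds — descendants of AgeGroup are {Comorbidity}; none are in {Biomarker, Outcome, PriorTherapy}.
Condition 2 (every backdoor path blocked by {Biomarker, Outcome, PriorTherapy}):
  P1: blocked at fork node PriorTherapy ∈ conditioning set.
  P2: blocked at fork node PriorTherapy ∈ conditioning set.
{Biomarker, Outcome, PriorTherapy} satisfies the backdoor criterion.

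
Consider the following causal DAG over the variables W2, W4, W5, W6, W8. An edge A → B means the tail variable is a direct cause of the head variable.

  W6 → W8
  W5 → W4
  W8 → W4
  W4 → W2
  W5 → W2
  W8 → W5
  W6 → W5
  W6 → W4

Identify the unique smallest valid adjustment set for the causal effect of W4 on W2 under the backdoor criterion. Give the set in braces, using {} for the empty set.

{W5}

Variables eligible for adjustment (non-descendants of W4, excluding W4 and W2): {W5, W6, W8}.
Backdoor paths from W4 to W2:
  P1: W4 <- W6 -> W8 -> W5 -> W2
  P2: W4 <- W6 -> W5 -> W2
  P3: W4 <- W8 <- W6 -> W5 -> W2
  P4: W4 <- W8 -> W5 -> W2
  P5: W4 <- W5 -> W2
The empty set is not sufficient: P1 (W4 <- W6 -> W8 -> W5 -> W2) has no collider blocking it and no conditioned non-collider, so it is open.
Try {W5}:
  P1: blocked at chain node W5 ∈ conditioning set.
  P2: blocked at chain node W5 ∈ conditioning set.
  P3: blocked at chain node W5 ∈ conditioning set.
  P4: blocked at chain node W5 ∈ conditioning set.
  P5: blocked at fork node W5 ∈ conditioning set.
{W5} contains no descendant of W4 and blocks every backdoor path.
No other singleton works — e.g. {W6} leaves P4 open — so {W5} is the unique smallest valid adjustment set.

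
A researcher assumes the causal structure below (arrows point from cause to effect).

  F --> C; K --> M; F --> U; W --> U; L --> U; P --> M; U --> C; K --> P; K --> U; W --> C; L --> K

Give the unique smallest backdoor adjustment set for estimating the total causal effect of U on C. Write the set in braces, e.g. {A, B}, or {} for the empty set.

{F, W}

Variables eligible for adjustment (non-descendants of U, excluding U and C): {F, K, L, M, P, W}.
Backdoor paths from U to C:
  P1: U <- F -> C
  P2: U <- W -> C
The empty set is not sufficient: P1 (U <- F -> C) has no collider blocking it and no conditioned non-collider, so it is open.
Try {F, W}:
  P1: blocked at fork node F ∈ conditioning set.
  P2: blocked at fork node W ∈ conditioning set.
{F, W} contains no descendant of U and blocks every backdoor path.
Every element of {F, W} is needed (dropping F leaves P1 open; dropping W leaves P2 open), so no proper subset is valid.
Among all size-2 subsets of the eligible variables, only {F, W} blocks every backdoor path, so it is the unique smallest valid adjustment set.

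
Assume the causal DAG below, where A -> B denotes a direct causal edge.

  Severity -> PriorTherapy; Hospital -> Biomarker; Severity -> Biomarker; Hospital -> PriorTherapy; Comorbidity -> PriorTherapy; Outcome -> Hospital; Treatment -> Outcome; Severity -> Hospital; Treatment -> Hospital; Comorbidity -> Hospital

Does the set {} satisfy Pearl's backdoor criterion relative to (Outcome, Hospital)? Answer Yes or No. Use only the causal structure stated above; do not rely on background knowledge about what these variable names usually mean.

No

Backdoor paths from Outcome to Hospital (paths whose first edge points into Outcome):
  P1: Outcome <- Treatment -> Hospital
Condition 1 (no descendant of Outcome in the set): holds — descendants of Outcome are {Biomarker, Hospital, PriorTherapy}; none are in {}.
Condition 2 (every backdoor path blocked by {}):
  P1: open — no interior node is in the conditioning set.
{} does not satisfy the backdoor criterion.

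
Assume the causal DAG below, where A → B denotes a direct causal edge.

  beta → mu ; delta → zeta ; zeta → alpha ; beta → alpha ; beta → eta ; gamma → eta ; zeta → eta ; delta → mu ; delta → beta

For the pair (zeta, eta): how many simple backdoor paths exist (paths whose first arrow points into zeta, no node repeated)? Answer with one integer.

2

A backdoor path from zeta to eta is any simple undirected path whose first edge points into zeta (i.e. leaves zeta via a parent).
Parents of zeta: {delta}.
Enumerating:
  P1: zeta <- delta -> beta -> eta
  P2: zeta <- delta -> mu <- beta -> eta
That exhausts the simple backdoor paths. Count: 2.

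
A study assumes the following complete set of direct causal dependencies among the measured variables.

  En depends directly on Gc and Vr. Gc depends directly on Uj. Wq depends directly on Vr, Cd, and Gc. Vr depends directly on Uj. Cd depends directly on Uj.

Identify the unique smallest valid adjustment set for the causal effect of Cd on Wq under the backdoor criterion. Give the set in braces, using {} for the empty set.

Variables eligible for adjustment (non-descendants of Cd, excluding Cd and Wq): {En, Gc, Uj, Vr}.
Backdoor paths from Cd to Wq:
  P1: Cd <- Uj -> Gc -> Wq
  P2: Cd <- Uj -> Gc -> En <- Vr -> Wq
  P3: Cd <- Uj -> Vr -> Wq
  P4: Cd <- Uj -> Vr -> En <- Gc -> Wq
The empty set is not sufficient: P1 (Cd <- Uj -> Gc -> Wq) has no collider blocking it and no conditioned non-collider, so it is open.
Try {Uj}:
  P1: blocked at fork node Uj ∈ conditioning set.
  P2: blocked at fork node Uj ∈ conditioning set.
  P3: blocked at fork node Uj ∈ conditioning set.
  P4: blocked at fork node Uj ∈ conditioning set.
{Uj} contains no descendant of Cd and blocks every backdoor path.
No other singleton works — e.g. {Gc} leaves P3 open — so {Uj} is the unique smallest valid adjustment set.

{Uj}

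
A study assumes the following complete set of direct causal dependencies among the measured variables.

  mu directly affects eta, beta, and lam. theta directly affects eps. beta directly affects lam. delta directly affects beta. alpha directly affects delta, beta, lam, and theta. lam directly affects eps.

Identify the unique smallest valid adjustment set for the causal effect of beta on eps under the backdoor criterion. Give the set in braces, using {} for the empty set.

Variables eligible for adjustment (non-descendants of beta, excluding beta and eps): {alpha, delta, eta, mu, theta}.
Backdoor paths from beta to eps:
  P1: beta <- alpha -> theta -> eps
  P2: beta <- alpha -> lam -> eps
  P3: beta <- mu -> lam <- alpha -> theta -> eps
  P4: beta <- mu -> lam -> eps
  P5: beta <- delta <- alpha -> theta -> eps
  P6: beta <- delta <- alpha -> lam -> eps
The empty set is not sufficient: P1 (beta <- alpha -> theta -> eps) has no collider blocking it and no conditioned non-collider, so it is open.
Try {alpha, mu}:
  P1: blocked at fork node alpha ∈ conditioning set.
  P2: blocked at fork node alpha ∈ conditioning set.
  P3: blocked at fork node mu ∈ conditioning set.
  P4: blocked at fork node mu ∈ conditioning set.
  P5: blocked at fork node alpha ∈ conditioning set.
  P6: blocked at fork node alpha ∈ conditioning set.
{alpha, mu} contains no descendant of beta and blocks every backdoor path.
Every element of {alpha, mu} is needed (dropping alpha leaves P1 open; dropping mu leaves P4 open), so no proper subset is valid.
Among all size-2 subsets of the eligible variables, only {alpha, mu} blocks every backdoor path, so it is the unique smallest valid adjustment set.

{alpha, mu}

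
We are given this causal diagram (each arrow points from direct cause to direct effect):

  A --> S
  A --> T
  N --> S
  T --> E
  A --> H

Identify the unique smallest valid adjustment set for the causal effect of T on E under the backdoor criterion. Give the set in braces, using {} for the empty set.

{}

Variables eligible for adjustment (non-descendants of T, excluding T and E): {A, H, N, S}.
Backdoor paths from T to E:
  (none)
With no backdoor paths the empty set already satisfies the criterion, and it is trivially minimal.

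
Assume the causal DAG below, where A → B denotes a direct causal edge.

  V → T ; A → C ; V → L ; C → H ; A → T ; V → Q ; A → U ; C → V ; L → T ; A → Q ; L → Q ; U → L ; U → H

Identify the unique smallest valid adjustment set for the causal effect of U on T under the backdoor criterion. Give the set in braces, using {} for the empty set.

{A}

Variables eligible for adjustment (non-descendants of U, excluding U and T): {A, C, V}.
Backdoor paths from U to T:
  P1: U <- A -> C -> V -> L -> T
  P2: U <- A -> C -> V -> T
  P3: U <- A -> C -> V -> Q <- L -> T
  P4: U <- A -> T
  P5: U <- A -> Q <- V -> L -> T
  P6: U <- A -> Q <- V -> T
  P7: U <- A -> Q <- L <- V -> T
  P8: U <- A -> Q <- L -> T
The empty set is not sufficient: P1 (U <- A -> C -> V -> L -> T) has no collider blocking it and no conditioned non-collider, so it is open.
Try {A}:
  P1: blocked at fork node A ∈ conditioning set.
  P2: blocked at fork node A ∈ conditioning set.
  P3: blocked at fork node A ∈ conditioning set.
  P4: blocked at fork node A ∈ conditioning set.
  P5: blocked at fork node A ∈ conditioning set.
  P6: blocked at fork node A ∈ conditioning set.
  P7: blocked at fork node A ∈ conditioning set.
  P8: blocked at fork node A ∈ conditioning set.
{A} contains no descendant of U and blocks every backdoor path.
No other singleton works — e.g. {C} leaves P4 open — so {A} is the unique smallest valid adjustment set.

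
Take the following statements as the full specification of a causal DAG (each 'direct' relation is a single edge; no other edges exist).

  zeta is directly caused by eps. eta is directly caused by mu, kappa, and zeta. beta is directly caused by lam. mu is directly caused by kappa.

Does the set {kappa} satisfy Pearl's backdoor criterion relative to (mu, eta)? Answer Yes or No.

Backdoor paths from mu to eta (paths whose first edge points into mu):
  P1: mu <- kappa -> eta
Condition 1 (no descendant of mu in the set): holds — descendants of mu are {eta}; none are in {kappa}.
Condition 2 (every backdoor path blocked by {kappa}):
  P1: blocked at fork node kappa ∈ conditioning set.
{kappa} satisfies the backdoor criterion.

Yes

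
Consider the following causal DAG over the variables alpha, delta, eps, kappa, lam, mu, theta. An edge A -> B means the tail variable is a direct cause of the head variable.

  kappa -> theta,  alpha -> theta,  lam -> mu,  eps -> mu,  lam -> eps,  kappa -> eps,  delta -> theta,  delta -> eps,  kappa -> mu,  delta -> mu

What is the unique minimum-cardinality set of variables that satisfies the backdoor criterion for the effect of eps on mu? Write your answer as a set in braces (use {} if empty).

{delta, kappa, lam}

Variables eligible for adjustment (non-descendants of eps, excluding eps and mu): {alpha, delta, kappa, lam, theta}.
Backdoor paths from eps to mu:
  P1: eps <- delta -> mu
  P2: eps <- delta -> theta <- kappa -> mu
  P3: eps <- lam -> mu
  P4: eps <- kappa -> mu
  P5: eps <- kappa -> theta <- delta -> mu
The empty set is not sufficient: P1 (eps <- delta -> mu) has no collider blocking it and no conditioned non-collider, so it is open.
Try {delta, kappa, lam}:
  P1: blocked at fork node delta ∈ conditioning set.
  P2: blocked at fork node delta ∈ conditioning set.
  P3: blocked at fork node lam ∈ conditioning set.
  P4: blocked at fork node kappa ∈ conditioning set.
  P5: blocked at fork node kappa ∈ conditioning set.
{delta, kappa, lam} contains no descendant of eps and blocks every backdoor path.
Every element of {delta, kappa, lam} is needed (dropping delta leaves P1 open; dropping kappa leaves P4 open; dropping lam leaves P3 open), so no proper subset is valid.
Among all size-3 subsets of the eligible variables, only {delta, kappa, lam} blocks every backdoor path, so it is the unique smallest valid adjustment set.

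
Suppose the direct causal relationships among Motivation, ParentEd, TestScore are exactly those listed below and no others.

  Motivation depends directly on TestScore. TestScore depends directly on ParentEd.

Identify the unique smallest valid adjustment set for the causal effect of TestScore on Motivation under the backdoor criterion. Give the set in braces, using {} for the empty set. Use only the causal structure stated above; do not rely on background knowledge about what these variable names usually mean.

Variables eligible for adjustment (non-descendants of TestScore, excluding TestScore and Motivation): {ParentEd}.
Backdoor paths from TestScore to Motivation:
  (none)
With no backdoor paths the empty set already satisfies the criterion, and it is trivially minimal.

{}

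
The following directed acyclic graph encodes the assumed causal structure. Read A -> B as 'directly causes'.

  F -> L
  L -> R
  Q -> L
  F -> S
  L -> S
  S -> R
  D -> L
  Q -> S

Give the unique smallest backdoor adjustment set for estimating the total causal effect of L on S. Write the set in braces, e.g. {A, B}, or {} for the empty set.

{F, Q}

Variables eligible for adjustment (non-descendants of L, excluding L and S): {D, F, Q}.
Backdoor paths from L to S:
  P1: L <- Q -> S
  P2: L <- F -> S
The empty set is not sufficient: P1 (L <- Q -> S) has no collider blocking it and no conditioned non-collider, so it is open.
Try {F, Q}:
  P1: blocked at fork node Q ∈ conditioning set.
  P2: blocked at fork node F ∈ conditioning set.
{F, Q} contains no descendant of L and blocks every backdoor path.
Every element of {F, Q} is needed (dropping F leaves P2 open; dropping Q leaves P1 open), so no proper subset is valid.
Among all size-2 subsets of the eligible variables, only {F, Q} blocks every backdoor path, so it is the unique smallest valid adjustment set.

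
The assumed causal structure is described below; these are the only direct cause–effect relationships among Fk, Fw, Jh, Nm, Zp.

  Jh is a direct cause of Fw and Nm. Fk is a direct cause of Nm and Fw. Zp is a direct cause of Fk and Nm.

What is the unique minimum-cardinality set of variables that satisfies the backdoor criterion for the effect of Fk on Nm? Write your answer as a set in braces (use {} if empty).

{Zp}

Variables eligible for adjustment (non-descendants of Fk, excluding Fk and Nm): {Jh, Zp}.
Backdoor paths from Fk to Nm:
  P1: Fk <- Zp -> Nm
The empty set is not sufficient: P1 (Fk <- Zp -> Nm) has no collider blocking it and no conditioned non-collider, so it is open.
Try {Zp}:
  P1: blocked at fork node Zp ∈ conditioning set.
{Zp} contains no descendant of Fk and blocks every backdoor path.
No other singleton works — e.g. {Jh} leaves P1 open — so {Zp} is the unique smallest valid adjustment set.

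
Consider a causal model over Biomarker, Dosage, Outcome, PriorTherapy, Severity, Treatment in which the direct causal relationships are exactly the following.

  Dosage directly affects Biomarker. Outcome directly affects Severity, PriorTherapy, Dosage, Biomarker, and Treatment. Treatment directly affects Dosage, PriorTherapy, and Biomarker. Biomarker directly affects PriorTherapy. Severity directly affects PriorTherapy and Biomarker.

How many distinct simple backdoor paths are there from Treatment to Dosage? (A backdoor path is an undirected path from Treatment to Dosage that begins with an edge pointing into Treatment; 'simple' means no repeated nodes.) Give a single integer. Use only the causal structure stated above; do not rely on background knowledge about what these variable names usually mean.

6

A backdoor path from Treatment to Dosage is any simple undirected path whose first edge points into Treatment (i.e. leaves Treatment via a parent).
Parents of Treatment: {Outcome}.
Enumerating:
  P1: Treatment <- Outcome -> Dosage
  P2: Treatment <- Outcome -> Severity -> Biomarker <- Dosage
  P3: Treatment <- Outcome -> Severity -> PriorTherapy <- Biomarker <- Dosage
  P4: Treatment <- Outcome -> Biomarker <- Dosage
  P5: Treatment <- Outcome -> PriorTherapy <- Severity -> Biomarker <- Dosage
  P6: Treatment <- Outcome -> PriorTherapy <- Biomarker <- Dosage
That exhausts the simple backdoor paths. Count: 6.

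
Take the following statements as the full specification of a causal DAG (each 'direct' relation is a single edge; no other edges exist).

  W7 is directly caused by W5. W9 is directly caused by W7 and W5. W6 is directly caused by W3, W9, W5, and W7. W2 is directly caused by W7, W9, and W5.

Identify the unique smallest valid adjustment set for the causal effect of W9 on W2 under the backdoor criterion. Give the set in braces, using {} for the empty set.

Variables eligible for adjustment (non-descendants of W9, excluding W9 and W2): {W3, W5, W7}.
Backdoor paths from W9 to W2:
  P1: W9 <- W5 -> W7 -> W2
  P2: W9 <- W5 -> W6 <- W7 -> W2
  P3: W9 <- W5 -> W2
  P4: W9 <- W7 <- W5 -> W2
  P5: W9 <- W7 -> W6 <- W5 -> W2
  P6: W9 <- W7 -> W2
The empty set is not sufficient: P1 (W9 <- W5 -> W7 -> W2) has no collider blocking it and no conditioned non-collider, so it is open.
Try {W5, W7}:
  P1: blocked at fork node W5 ∈ conditioning set.
  P2: blocked at fork node W5 ∈ conditioning set.
  P3: blocked at fork node W5 ∈ conditioning set.
  P4: blocked at chain node W7 ∈ conditioning set.
  P5: blocked at fork node W7 ∈ conditioning set.
  P6: blocked at fork node W7 ∈ conditioning set.
{W5, W7} contains no descendant of W9 and blocks every backdoor path.
Every element of {W5, W7} is needed (dropping W5 leaves P3 open; dropping W7 leaves P6 open), so no proper subset is valid.
Among all size-2 subsets of the eligible variables, only {W5, W7} blocks every backdoor path, so it is the unique smallest valid adjustment set.

{W5, W7}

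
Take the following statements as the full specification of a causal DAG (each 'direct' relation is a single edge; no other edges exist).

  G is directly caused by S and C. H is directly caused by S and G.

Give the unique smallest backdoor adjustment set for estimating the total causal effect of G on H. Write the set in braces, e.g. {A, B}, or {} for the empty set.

Variables eligible for adjustment (non-descendants of G, excluding G and H): {C, S}.
Backdoor paths from G to H:
  P1: G <- S -> H
The empty set is not sufficient: P1 (G <- S -> H) has no collider blocking it and no conditioned non-collider, so it is open.
Try {S}:
  P1: blocked at fork node S ∈ conditioning set.
{S} contains no descendant of G and blocks every backdoor path.
No other singleton works — e.g. {C} leaves P1 open — so {S} is the unique smallest valid adjustment set.

{S}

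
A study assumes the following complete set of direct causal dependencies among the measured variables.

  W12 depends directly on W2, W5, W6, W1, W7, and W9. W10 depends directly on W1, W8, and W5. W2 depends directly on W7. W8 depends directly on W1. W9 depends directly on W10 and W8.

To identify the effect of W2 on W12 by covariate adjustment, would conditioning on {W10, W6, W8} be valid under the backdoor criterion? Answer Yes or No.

No

Backdoor paths from W2 to W12 (paths whose first edge points into W2):
  P1: W2 <- W7 -> W12
Condition 1 (no descendant of W2 in the set): holds — descendants of W2 are {W12}; none are in {W10, W6, W8}.
Condition 2 (every backdoor path blocked by {W10, W6, W8}):
  P1: open — no interior node is in the conditioning set.
{W10, W6, W8} does not satisfy the backdoor criterion.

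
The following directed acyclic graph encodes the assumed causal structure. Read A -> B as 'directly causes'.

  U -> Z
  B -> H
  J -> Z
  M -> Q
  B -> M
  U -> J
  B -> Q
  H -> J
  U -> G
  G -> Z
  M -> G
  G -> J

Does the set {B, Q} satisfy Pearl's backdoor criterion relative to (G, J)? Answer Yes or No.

Backdoor paths from G to J (paths whose first edge points into G):
  P1: G <- U -> J
  P2: G <- U -> Z <- J
  P3: G <- M <- B -> H -> J
  P4: G <- M -> Q <- B -> H -> J
Condition 1 (no descendant of G in the set): holds — descendants of G are {J, Z}; none are in {B, Q}.
Condition 2 (every backdoor path blocked by {B, Q}):
  P1: open — no interior node is in the conditioning set.
  P2: blocked at collider Z (neither it nor any descendant is in the conditioning set).
  P3: blocked at fork node B ∈ conditioning set.
  P4: blocked at fork node B ∈ conditioning set.
{B, Q} does not satisfy the backdoor criterion.

No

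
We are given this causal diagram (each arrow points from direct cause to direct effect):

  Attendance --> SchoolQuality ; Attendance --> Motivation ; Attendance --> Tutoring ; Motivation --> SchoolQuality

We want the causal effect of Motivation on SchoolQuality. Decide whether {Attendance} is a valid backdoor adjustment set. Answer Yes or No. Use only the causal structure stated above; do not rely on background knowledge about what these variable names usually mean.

Backdoor paths from Motivation to SchoolQuality (paths whose first edge points into Motivation):
  P1: Motivation <- Attendance -> SchoolQuality
Condition 1 (no descendant of Motivation in the set): holds — descendants of Motivation are {SchoolQuality}; none are in {Attendance}.
Condition 2 (every backdoor path blocked by {Attendance}):
  P1: blocked at fork node Attendance ∈ conditioning set.
{Attendance} satisfies the backdoor criterion.

Yes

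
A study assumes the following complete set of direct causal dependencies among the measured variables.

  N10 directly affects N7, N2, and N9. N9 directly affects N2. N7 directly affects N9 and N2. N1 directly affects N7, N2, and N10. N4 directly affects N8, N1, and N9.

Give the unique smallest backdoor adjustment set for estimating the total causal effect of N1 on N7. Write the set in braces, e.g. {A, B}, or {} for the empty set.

{}

Variables eligible for adjustment (non-descendants of N1, excluding N1 and N7): {N4, N8}.
Backdoor paths from N1 to N7:
  P1: N1 <- N4 -> N9 <- N10 -> N7
  P2: N1 <- N4 -> N9 <- N10 -> N2 <- N7
  P3: N1 <- N4 -> N9 <- N7
  P4: N1 <- N4 -> N9 -> N2 <- N10 -> N7
  P5: N1 <- N4 -> N9 -> N2 <- N7
Each backdoor path contains an unconditioned collider, so every path is already blocked with the empty conditioning set:
  P1: blocked at collider N9 (neither it nor any descendant is in the conditioning set).
  P2: blocked at collider N9 (neither it nor any descendant is in the conditioning set).
  P3: blocked at collider N9 (neither it nor any descendant is in the conditioning set).
  P4: blocked at collider N2 (neither it nor any descendant is in the conditioning set).
  P5: blocked at collider N2 (neither it nor any descendant is in the conditioning set).
The empty set is therefore the unique smallest valid set.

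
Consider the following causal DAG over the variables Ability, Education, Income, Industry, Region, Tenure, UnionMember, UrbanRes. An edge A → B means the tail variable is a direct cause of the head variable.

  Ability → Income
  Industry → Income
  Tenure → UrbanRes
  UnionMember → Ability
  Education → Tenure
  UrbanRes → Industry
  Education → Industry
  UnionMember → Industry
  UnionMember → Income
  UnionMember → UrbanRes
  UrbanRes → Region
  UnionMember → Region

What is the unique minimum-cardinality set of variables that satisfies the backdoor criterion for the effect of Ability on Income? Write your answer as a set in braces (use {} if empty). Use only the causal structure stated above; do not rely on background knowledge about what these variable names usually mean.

{UnionMember}

Variables eligible for adjustment (non-descendants of Ability, excluding Ability and Income): {Education, Industry, Region, Tenure, UnionMember, UrbanRes}.
Backdoor paths from Ability to Income:
  P1: Ability <- UnionMember -> UrbanRes <- Tenure <- Education -> Industry -> Income
  P2: Ability <- UnionMember -> UrbanRes -> Industry -> Income
  P3: Ability <- UnionMember -> Region <- UrbanRes <- Tenure <- Education -> Industry -> Income
  P4: Ability <- UnionMember -> Region <- UrbanRes -> Industry -> Income
  P5: Ability <- UnionMember -> Industry -> Income
  P6: Ability <- UnionMember -> Income
The empty set is not sufficient: P2 (Ability <- UnionMember -> UrbanRes -> Industry -> Income) has no collider blocking it and no conditioned non-collider, so it is open.
Try {UnionMember}:
  P1: blocked at fork node UnionMember ∈ conditioning set.
  P2: blocked at fork node UnionMember ∈ conditioning set.
  P3: blocked at fork node UnionMember ∈ conditioning set.
  P4: blocked at fork node UnionMember ∈ conditioning set.
  P5: blocked at fork node UnionMember ∈ conditioning set.
  P6: blocked at fork node UnionMember ∈ conditioning set.
{UnionMember} contains no descendant of Ability and blocks every backdoor path.
No other singleton works — e.g. {Education} leaves P2 open — so {UnionMember} is the unique smallest valid adjustment set.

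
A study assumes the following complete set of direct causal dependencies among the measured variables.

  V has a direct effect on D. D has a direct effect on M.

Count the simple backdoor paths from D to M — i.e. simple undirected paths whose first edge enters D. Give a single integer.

0

A backdoor path from D to M is any simple undirected path whose first edge points into D (i.e. leaves D via a parent).
Parents of D: {V}.
No simple path from any parent of D reaches M without revisiting D, so there are no backdoor paths.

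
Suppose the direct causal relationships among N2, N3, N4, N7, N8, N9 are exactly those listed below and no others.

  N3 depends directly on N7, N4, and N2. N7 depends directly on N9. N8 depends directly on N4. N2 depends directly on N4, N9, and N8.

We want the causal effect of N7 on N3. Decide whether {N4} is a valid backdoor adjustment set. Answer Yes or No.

Backdoor paths from N7 to N3 (paths whose first edge points into N7):
  P1: N7 <- N9 -> N2 <- N4 -> N3
  P2: N7 <- N9 -> N2 <- N8 <- N4 -> N3
  P3: N7 <- N9 -> N2 -> N3
Condition 1 (no descendant of N7 in the set): holds — descendants of N7 are {N3}; none are in {N4}.
Condition 2 (every backdoor path blocked by {N4}):
  P1: blocked at collider N2 (neither it nor any descendant is in the conditioning set).
  P2: blocked at collider N2 (neither it nor any descendant is in the conditioning set).
  P3: open — no interior node is in the conditioning set.
{N4} does not satisfy the backdoor criterion.

No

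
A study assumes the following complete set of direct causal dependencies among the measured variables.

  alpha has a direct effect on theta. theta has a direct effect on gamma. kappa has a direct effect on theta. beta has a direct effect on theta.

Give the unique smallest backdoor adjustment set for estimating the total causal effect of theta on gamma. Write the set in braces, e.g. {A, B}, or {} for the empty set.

Variables eligible for adjustment (non-descendants of theta, excluding theta and gamma): {alpha, beta, kappa}.
Backdoor paths from theta to gamma:
  (none)
With no backdoor paths the empty set already satisfies the criterion, and it is trivially minimal.

{}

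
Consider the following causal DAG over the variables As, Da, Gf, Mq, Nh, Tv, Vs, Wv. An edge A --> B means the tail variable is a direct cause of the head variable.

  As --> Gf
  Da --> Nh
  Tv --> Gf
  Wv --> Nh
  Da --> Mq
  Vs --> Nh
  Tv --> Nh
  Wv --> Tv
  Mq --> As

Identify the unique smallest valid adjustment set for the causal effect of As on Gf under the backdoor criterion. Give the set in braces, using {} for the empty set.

Variables eligible for adjustment (non-descendants of As, excluding As and Gf): {Da, Mq, Nh, Tv, Vs, Wv}.
Backdoor paths from As to Gf:
  P1: As <- Mq <- Da -> Nh <- Wv -> Tv -> Gf
  P2: As <- Mq <- Da -> Nh <- Tv -> Gf
Each backdoor path contains an unconditioned collider, so every path is already blocked with the empty conditioning set:
  P1: blocked at collider Nh (neither it nor any descendant is in the conditioning set).
  P2: blocked at collider Nh (neither it nor any descendant is in the conditioning set).
The empty set is therefore the unique smallest valid set.

{}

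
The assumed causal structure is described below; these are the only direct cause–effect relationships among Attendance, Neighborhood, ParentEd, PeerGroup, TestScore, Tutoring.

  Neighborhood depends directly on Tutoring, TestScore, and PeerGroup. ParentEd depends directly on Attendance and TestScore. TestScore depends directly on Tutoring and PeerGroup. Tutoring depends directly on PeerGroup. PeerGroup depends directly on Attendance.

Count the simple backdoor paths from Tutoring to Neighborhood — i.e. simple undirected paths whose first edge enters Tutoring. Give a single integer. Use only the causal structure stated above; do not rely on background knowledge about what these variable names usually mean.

A backdoor path from Tutoring to Neighborhood is any simple undirected path whose first edge points into Tutoring (i.e. leaves Tutoring via a parent).
Parents of Tutoring: {PeerGroup}.
Enumerating:
  P1: Tutoring <- PeerGroup <- Attendance -> ParentEd <- TestScore -> Neighborhood
  P2: Tutoring <- PeerGroup -> TestScore -> Neighborhood
  P3: Tutoring <- PeerGroup -> Neighborhood
That exhausts the simple backdoor paths. Count: 3.

3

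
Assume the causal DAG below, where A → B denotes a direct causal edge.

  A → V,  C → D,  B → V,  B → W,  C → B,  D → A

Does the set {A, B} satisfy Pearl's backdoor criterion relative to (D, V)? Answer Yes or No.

No

Backdoor paths from D to V (paths whose first edge points into D):
  P1: D <- C -> B -> V
Condition 1 (no descendant of D in the set): FAILS — A is a descendant of D.
Condition 2 (every backdoor path blocked by {A, B}):
  P1: blocked at chain node B ∈ conditioning set.
{A, B} does not satisfy the backdoor criterion.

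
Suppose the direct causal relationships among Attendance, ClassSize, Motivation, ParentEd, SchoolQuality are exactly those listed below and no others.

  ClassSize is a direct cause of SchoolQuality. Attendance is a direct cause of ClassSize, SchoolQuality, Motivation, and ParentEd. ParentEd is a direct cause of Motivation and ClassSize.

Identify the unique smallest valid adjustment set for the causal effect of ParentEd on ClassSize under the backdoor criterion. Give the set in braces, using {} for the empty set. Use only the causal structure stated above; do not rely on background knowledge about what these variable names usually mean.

Variables eligible for adjustment (non-descendants of ParentEd, excluding ParentEd and ClassSize): {Attendance}.
Backdoor paths from ParentEd to ClassSize:
  P1: ParentEd <- Attendance -> ClassSize
  P2: ParentEd <- Attendance -> SchoolQuality <- ClassSize
The empty set is not sufficient: P1 (ParentEd <- Attendance -> ClassSize) has no collider blocking it and no conditioned non-collider, so it is open.
Try {Attendance}:
  P1: blocked at fork node Attendance ∈ conditioning set.
  P2: blocked at fork node Attendance ∈ conditioning set.
{Attendance} contains no descendant of ParentEd and blocks every backdoor path.
{Attendance} is the unique smallest valid adjustment set.

{Attendance}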